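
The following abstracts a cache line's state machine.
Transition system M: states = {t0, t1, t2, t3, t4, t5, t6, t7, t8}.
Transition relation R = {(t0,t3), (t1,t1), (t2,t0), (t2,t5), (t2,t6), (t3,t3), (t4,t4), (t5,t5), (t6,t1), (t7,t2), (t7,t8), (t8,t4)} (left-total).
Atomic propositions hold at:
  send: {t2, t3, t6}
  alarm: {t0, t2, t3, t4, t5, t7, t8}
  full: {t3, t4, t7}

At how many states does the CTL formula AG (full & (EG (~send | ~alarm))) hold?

Sat(~send) = {t0, t1, t4, t5, t7, t8}
Sat(~alarm) = {t1, t6}
Sat(~send | ~alarm) = {t0, t1, t4, t5, t6, t7, t8}
EG (~send | ~alarm): greatest fixpoint, start Z0 = {t0, t1, t4, t5, t6, t7, t8}, keep only states in Sat with some successor in Z. Z1 = {t1, t4, t5, t6, t7, t8}; fixed.
Sat(EG (~send | ~alarm)) = {t1, t4, t5, t6, t7, t8}
Sat(full & (EG (~send | ~alarm))) = {t4, t7}
AG (full & (EG (~send | ~alarm))): greatest fixpoint, start Z0 = {t4, t7}, keep only states in Sat with every successor in Z. Z1 = {t4}; fixed.
Sat(AG (full & (EG (~send | ~alarm)))) = {t4}
|Sat(AG (full & (EG (~send | ~alarm))))| = |{t4}| = 1.

1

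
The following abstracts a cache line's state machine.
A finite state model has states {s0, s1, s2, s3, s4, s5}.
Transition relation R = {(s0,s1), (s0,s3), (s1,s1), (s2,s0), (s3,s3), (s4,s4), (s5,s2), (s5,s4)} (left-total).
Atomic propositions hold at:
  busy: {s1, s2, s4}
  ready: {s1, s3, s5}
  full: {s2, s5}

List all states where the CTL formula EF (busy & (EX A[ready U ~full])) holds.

{s0, s1, s2, s4, s5}

Sat(~full) = {s0, s1, s3, s4}
A[ready U ~full]: least fixpoint, start Z0 = Sat(~full) = {s0, s1, s3, s4}, add states in Sat(ready) with every successor in Z. Already a fixed point.
Sat(A[ready U ~full]) = {s0, s1, s3, s4}
Sat(EX A[ready U ~full]) = {s : some successor in {s0, s1, s3, s4}} = {s0, s1, s2, s3, s4, s5}
Sat(busy & (EX A[ready U ~full])) = {s1, s2, s4}
EF (busy & (EX A[ready U ~full])): least fixpoint, start Z0 = {s1, s2, s4}, add states with some successor in Z. Z1 = {s0, s1, s2, s4, s5}; fixed.
Sat(EF (busy & (EX A[ready U ~full]))) = {s0, s1, s2, s4, s5}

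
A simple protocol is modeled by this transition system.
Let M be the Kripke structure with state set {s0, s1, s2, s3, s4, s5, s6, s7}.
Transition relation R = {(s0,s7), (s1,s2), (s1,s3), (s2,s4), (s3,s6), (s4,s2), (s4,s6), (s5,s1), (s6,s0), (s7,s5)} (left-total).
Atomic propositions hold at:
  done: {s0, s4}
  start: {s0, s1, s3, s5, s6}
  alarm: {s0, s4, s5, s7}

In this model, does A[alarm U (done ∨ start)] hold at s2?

No

Sat(done ∨ start) = {s0, s1, s3, s4, s5, s6}
A[alarm U (done ∨ start)]: least fixpoint, start Z0 = Sat((done ∨ start)) = {s0, s1, s3, s4, s5, s6}, add states in Sat(alarm) with every successor in Z. Z1 = {s0, s1, s3, s4, s5, s6, s7}; fixed.
Sat(A[alarm U (done ∨ start)]) = {s0, s1, s3, s4, s5, s6, s7}
s2 ∉ Sat(A[alarm U (done ∨ start)]) = {s0, s1, s3, s4, s5, s6, s7}, so the formula does not hold at s2.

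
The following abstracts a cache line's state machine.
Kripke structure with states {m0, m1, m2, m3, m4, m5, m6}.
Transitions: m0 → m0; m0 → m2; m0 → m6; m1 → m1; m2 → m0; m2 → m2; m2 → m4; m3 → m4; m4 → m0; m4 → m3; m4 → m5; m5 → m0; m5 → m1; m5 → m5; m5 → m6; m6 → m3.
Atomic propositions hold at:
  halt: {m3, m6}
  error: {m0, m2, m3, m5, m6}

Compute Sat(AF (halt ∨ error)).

Sat(halt ∨ error) = {m0, m2, m3, m5, m6}
AF (halt ∨ error): least fixpoint, start Z0 = {m0, m2, m3, m5, m6}, add states with every successor in Z. Z1 = {m0, m2, m3, m4, m5, m6}; fixed.
Sat(AF (halt ∨ error)) = {m0, m2, m3, m4, m5, m6}

{m0, m2, m3, m4, m5, m6}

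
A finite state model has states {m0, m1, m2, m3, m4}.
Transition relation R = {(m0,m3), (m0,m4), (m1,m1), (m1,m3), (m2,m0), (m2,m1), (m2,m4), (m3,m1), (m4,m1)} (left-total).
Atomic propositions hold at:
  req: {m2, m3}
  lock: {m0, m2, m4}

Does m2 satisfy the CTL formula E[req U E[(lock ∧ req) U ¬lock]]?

Sat(lock ∧ req) = {m2}
Sat(¬lock) = {m1, m3}
E[(lock ∧ req) U ¬lock]: least fixpoint, start Z0 = Sat(¬lock) = {m1, m3}, add states in Sat(lock ∧ req) with some successor in Z. Z1 = {m1, m2, m3}; fixed.
Sat(E[(lock ∧ req) U ¬lock]) = {m1, m2, m3}
E[req U E[(lock ∧ req) U ¬lock]]: least fixpoint, start Z0 = Sat(E[(lock ∧ req) U ¬lock]) = {m1, m2, m3}, add states in Sat(req) with some successor in Z. Already a fixed point.
Sat(E[req U E[(lock ∧ req) U ¬lock]]) = {m1, m2, m3}
m2 ∈ Sat(E[req U E[(lock ∧ req) U ¬lock]]) = {m1, m2, m3}, so the formula holds at m2.

Yes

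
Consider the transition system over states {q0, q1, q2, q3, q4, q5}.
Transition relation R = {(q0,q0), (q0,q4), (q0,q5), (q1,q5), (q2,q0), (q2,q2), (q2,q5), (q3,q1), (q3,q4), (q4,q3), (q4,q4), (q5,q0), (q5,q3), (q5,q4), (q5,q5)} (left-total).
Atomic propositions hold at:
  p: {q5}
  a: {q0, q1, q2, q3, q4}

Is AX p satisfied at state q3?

Sat(AX p) = {s : every successor in {q5}} = {q1}
q3 ∉ Sat(AX p) = {q1}, so the formula does not hold at q3.

No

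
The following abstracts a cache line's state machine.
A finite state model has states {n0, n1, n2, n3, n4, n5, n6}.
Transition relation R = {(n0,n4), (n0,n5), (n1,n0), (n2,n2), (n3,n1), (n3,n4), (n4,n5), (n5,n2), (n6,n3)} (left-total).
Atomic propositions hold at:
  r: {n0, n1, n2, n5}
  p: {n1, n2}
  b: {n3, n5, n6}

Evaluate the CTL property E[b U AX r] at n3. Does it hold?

Yes

Sat(AX r) = {s : every successor in {n0, n1, n2, n5}} = {n1, n2, n4, n5}
E[b U AX r]: least fixpoint, start Z0 = Sat(AX r) = {n1, n2, n4, n5}, add states in Sat(b) with some successor in Z. Z1 = {n1, n2, n3, n4, n5}; Z2 = {n1, n2, n3, n4, n5, n6}; fixed.
Sat(E[b U AX r]) = {n1, n2, n3, n4, n5, n6}
n3 ∈ Sat(E[b U AX r]) = {n1, n2, n3, n4, n5, n6}, so the formula holds at n3.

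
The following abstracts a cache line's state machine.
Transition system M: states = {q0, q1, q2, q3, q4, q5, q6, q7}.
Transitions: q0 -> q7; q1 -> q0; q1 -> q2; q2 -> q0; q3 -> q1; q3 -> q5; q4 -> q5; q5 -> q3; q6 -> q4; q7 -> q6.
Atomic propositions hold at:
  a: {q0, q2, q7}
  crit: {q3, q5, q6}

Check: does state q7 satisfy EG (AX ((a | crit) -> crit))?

Sat(a | crit) = {q0, q2, q3, q5, q6, q7}
Sat((a | crit) -> crit) = {q1, q3, q4, q5, q6}
Sat(AX ((a | crit) -> crit)) = {s : every successor in {q1, q3, q4, q5, q6}} = {q3, q4, q5, q6, q7}
EG (AX ((a | crit) -> crit)): greatest fixpoint, start Z0 = {q3, q4, q5, q6, q7}, keep only states in Sat with some successor in Z. Already a fixed point.
Sat(EG (AX ((a | crit) -> crit))) = {q3, q4, q5, q6, q7}
q7 ∈ Sat(EG (AX ((a | crit) -> crit))) = {q3, q4, q5, q6, q7}, so the formula holds at q7.

Yes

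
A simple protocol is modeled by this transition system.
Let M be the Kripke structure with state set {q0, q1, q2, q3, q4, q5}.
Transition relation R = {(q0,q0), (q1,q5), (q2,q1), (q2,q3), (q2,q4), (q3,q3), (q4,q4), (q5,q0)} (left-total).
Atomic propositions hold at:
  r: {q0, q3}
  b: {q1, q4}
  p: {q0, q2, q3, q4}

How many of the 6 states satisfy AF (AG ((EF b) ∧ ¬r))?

EF b: least fixpoint, start Z0 = {q1, q4}, add states with some successor in Z. Z1 = {q1, q2, q4}; fixed.
Sat(EF b) = {q1, q2, q4}
Sat(¬r) = {q1, q2, q4, q5}
Sat((EF b) ∧ ¬r) = {q1, q2, q4}
AG ((EF b) ∧ ¬r): greatest fixpoint, start Z0 = {q1, q2, q4}, keep only states in Sat with every successor in Z. Z1 = {q4}; fixed.
Sat(AG ((EF b) ∧ ¬r)) = {q4}
AF (AG ((EF b) ∧ ¬r)): least fixpoint, start Z0 = {q4}, add states with every successor in Z. Already a fixed point.
Sat(AF (AG ((EF b) ∧ ¬r))) = {q4}
|Sat(AF (AG ((EF b) ∧ ¬r)))| = |{q4}| = 1.

1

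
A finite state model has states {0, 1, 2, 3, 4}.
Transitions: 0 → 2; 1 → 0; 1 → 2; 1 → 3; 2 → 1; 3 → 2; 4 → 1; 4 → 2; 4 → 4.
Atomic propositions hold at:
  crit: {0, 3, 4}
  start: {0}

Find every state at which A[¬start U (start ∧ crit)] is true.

{0}

Sat(¬start) = {1, 2, 3, 4}
Sat(start ∧ crit) = {0}
A[¬start U (start ∧ crit)]: least fixpoint, start Z0 = Sat((start ∧ crit)) = {0}, add states in Sat(¬start) with every successor in Z. Already a fixed point.
Sat(A[¬start U (start ∧ crit)]) = {0}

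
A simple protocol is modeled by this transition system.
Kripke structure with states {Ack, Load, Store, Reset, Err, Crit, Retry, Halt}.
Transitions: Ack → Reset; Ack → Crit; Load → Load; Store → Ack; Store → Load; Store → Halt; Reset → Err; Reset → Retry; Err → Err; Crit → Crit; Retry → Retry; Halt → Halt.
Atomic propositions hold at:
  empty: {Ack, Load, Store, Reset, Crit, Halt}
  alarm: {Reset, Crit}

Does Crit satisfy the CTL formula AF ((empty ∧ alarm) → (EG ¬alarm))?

No

Sat(empty ∧ alarm) = {Reset, Crit}
Sat(¬alarm) = {Ack, Load, Store, Err, Retry, Halt}
EG ¬alarm: greatest fixpoint, start Z0 = {Ack, Load, Store, Err, Retry, Halt}, keep only states in Sat with some successor in Z. Z1 = {Load, Store, Err, Retry, Halt}; fixed.
Sat(EG ¬alarm) = {Load, Store, Err, Retry, Halt}
Sat((empty ∧ alarm) → (EG ¬alarm)) = {Ack, Load, Store, Err, Retry, Halt}
AF ((empty ∧ alarm) → (EG ¬alarm)): least fixpoint, start Z0 = {Ack, Load, Store, Err, Retry, Halt}, add states with every successor in Z. Z1 = {Ack, Load, Store, Reset, Err, Retry, Halt}; fixed.
Sat(AF ((empty ∧ alarm) → (EG ¬alarm))) = {Ack, Load, Store, Reset, Err, Retry, Halt}
Crit ∉ Sat(AF ((empty ∧ alarm) → (EG ¬alarm))) = {Ack, Load, Store, Reset, Err, Retry, Halt}, so the formula does not hold at Crit.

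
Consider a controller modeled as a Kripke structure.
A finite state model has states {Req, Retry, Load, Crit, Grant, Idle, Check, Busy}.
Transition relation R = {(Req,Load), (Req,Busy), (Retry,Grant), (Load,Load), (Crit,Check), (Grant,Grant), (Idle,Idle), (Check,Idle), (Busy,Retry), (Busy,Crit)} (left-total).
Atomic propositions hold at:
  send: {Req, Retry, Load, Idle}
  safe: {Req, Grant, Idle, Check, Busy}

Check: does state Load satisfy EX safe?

Sat(EX safe) = {s : some successor in {Req, Grant, Idle, Check, Busy}} = {Req, Retry, Crit, Grant, Idle, Check}
Load ∉ Sat(EX safe) = {Req, Retry, Crit, Grant, Idle, Check}, so the formula does not hold at Load.

No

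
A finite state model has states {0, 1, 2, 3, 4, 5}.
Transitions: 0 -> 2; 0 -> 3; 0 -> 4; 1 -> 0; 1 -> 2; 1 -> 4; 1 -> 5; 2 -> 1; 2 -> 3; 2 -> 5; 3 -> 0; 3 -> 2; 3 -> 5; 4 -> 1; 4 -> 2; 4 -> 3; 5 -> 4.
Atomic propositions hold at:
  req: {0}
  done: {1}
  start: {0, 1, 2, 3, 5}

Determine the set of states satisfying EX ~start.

{0, 1, 5}

Sat(~start) = {4}
Sat(EX ~start) = {s : some successor in {4}} = {0, 1, 5}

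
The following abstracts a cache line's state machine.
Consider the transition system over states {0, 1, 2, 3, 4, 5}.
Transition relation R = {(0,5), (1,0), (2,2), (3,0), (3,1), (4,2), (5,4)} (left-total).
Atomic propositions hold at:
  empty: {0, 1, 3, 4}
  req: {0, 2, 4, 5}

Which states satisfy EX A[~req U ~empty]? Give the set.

{0, 2, 4}

Sat(~req) = {1, 3}
Sat(~empty) = {2, 5}
A[~req U ~empty]: least fixpoint, start Z0 = Sat(~empty) = {2, 5}, add states in Sat(~req) with every successor in Z. Already a fixed point.
Sat(A[~req U ~empty]) = {2, 5}
Sat(EX A[~req U ~empty]) = {s : some successor in {2, 5}} = {0, 2, 4}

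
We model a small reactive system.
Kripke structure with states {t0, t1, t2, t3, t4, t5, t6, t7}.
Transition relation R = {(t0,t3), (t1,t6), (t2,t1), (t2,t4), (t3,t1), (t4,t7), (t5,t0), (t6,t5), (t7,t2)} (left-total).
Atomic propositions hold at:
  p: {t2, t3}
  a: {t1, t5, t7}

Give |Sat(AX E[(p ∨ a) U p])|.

3

Sat(p ∨ a) = {t1, t2, t3, t5, t7}
E[(p ∨ a) U p]: least fixpoint, start Z0 = Sat(p) = {t2, t3}, add states in Sat(p ∨ a) with some successor in Z. Z1 = {t2, t3, t7}; fixed.
Sat(E[(p ∨ a) U p]) = {t2, t3, t7}
Sat(AX E[(p ∨ a) U p]) = {s : every successor in {t2, t3, t7}} = {t0, t4, t7}
|Sat(AX E[(p ∨ a) U p])| = |{t0, t4, t7}| = 3.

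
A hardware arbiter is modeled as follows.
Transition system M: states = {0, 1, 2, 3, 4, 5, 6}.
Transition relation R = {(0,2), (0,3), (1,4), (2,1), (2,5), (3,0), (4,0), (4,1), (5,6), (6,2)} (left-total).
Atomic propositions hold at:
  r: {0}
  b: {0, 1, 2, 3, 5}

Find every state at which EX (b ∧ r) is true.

{3, 4}

Sat(b ∧ r) = {0}
Sat(EX (b ∧ r)) = {s : some successor in {0}} = {3, 4}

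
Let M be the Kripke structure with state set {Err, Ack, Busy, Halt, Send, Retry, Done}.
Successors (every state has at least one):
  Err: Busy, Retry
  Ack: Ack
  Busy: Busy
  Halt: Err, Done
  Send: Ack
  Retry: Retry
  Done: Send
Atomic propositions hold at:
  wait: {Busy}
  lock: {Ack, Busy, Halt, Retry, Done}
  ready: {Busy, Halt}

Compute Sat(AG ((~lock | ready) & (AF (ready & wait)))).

Sat(~lock) = {Err, Send}
Sat(~lock | ready) = {Err, Busy, Halt, Send}
Sat(ready & wait) = {Busy}
AF (ready & wait): least fixpoint, start Z0 = {Busy}, add states with every successor in Z. Already a fixed point.
Sat(AF (ready & wait)) = {Busy}
Sat((~lock | ready) & (AF (ready & wait))) = {Busy}
AG ((~lock | ready) & (AF (ready & wait))): greatest fixpoint, start Z0 = {Busy}, keep only states in Sat with every successor in Z. Already a fixed point.
Sat(AG ((~lock | ready) & (AF (ready & wait)))) = {Busy}

{Busy}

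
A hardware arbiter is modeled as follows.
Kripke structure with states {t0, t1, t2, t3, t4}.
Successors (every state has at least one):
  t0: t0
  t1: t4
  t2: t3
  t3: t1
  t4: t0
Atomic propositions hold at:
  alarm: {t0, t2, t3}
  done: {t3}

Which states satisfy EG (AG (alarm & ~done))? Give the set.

Sat(~done) = {t0, t1, t2, t4}
Sat(alarm & ~done) = {t0, t2}
AG (alarm & ~done): greatest fixpoint, start Z0 = {t0, t2}, keep only states in Sat with every successor in Z. Z1 = {t0}; fixed.
Sat(AG (alarm & ~done)) = {t0}
EG (AG (alarm & ~done)): greatest fixpoint, start Z0 = {t0}, keep only states in Sat with some successor in Z. Already a fixed point.
Sat(EG (AG (alarm & ~done))) = {t0}

{t0}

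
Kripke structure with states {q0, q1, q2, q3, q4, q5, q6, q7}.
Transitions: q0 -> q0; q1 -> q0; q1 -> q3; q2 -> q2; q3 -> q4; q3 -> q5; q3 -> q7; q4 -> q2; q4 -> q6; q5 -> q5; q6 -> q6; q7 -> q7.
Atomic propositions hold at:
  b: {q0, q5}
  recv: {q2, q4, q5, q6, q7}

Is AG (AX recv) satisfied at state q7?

Yes

Sat(AX recv) = {s : every successor in {q2, q4, q5, q6, q7}} = {q2, q3, q4, q5, q6, q7}
AG (AX recv): greatest fixpoint, start Z0 = {q2, q3, q4, q5, q6, q7}, keep only states in Sat with every successor in Z. Already a fixed point.
Sat(AG (AX recv)) = {q2, q3, q4, q5, q6, q7}
q7 ∈ Sat(AG (AX recv)) = {q2, q3, q4, q5, q6, q7}, so the formula holds at q7.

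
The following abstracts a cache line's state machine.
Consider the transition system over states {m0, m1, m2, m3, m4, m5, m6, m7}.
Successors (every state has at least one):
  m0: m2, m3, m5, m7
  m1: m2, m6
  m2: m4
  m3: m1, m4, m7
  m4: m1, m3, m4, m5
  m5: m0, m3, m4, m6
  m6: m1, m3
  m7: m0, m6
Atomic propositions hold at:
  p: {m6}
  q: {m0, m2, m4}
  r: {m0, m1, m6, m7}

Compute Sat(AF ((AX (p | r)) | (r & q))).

{m0, m7}

Sat(p | r) = {m0, m1, m6, m7}
Sat(AX (p | r)) = {s : every successor in {m0, m1, m6, m7}} = {m7}
Sat(r & q) = {m0}
Sat((AX (p | r)) | (r & q)) = {m0, m7}
AF ((AX (p | r)) | (r & q)): least fixpoint, start Z0 = {m0, m7}, add states with every successor in Z. Already a fixed point.
Sat(AF ((AX (p | r)) | (r & q))) = {m0, m7}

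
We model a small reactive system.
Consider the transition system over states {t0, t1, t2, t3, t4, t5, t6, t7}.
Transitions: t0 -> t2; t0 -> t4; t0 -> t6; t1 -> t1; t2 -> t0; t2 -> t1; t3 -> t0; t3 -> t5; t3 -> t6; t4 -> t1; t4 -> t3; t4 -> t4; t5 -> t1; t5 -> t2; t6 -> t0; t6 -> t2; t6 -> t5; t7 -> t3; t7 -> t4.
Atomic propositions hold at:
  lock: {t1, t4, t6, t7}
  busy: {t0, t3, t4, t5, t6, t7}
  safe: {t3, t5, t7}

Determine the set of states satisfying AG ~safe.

{t1}

Sat(~safe) = {t0, t1, t2, t4, t6}
AG ~safe: greatest fixpoint, start Z0 = {t0, t1, t2, t4, t6}, keep only states in Sat with every successor in Z. Z1 = {t0, t1, t2}; Z2 = {t1, t2}; Z3 = {t1}; fixed.
Sat(AG ~safe) = {t1}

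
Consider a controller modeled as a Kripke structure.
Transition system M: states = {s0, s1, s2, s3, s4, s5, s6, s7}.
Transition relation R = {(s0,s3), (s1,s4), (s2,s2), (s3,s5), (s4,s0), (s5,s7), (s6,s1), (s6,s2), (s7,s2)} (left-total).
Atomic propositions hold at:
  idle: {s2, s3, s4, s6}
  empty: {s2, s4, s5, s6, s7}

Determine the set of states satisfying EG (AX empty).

{s2, s3, s5, s7}

Sat(AX empty) = {s : every successor in {s2, s4, s5, s6, s7}} = {s1, s2, s3, s5, s7}
EG (AX empty): greatest fixpoint, start Z0 = {s1, s2, s3, s5, s7}, keep only states in Sat with some successor in Z. Z1 = {s2, s3, s5, s7}; fixed.
Sat(EG (AX empty)) = {s2, s3, s5, s7}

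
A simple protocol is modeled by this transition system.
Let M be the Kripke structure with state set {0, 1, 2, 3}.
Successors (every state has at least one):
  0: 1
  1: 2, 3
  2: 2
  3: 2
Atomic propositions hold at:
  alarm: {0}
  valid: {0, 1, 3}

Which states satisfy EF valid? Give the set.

EF valid: least fixpoint, start Z0 = {0, 1, 3}, add states with some successor in Z. Already a fixed point.
Sat(EF valid) = {0, 1, 3}

{0, 1, 3}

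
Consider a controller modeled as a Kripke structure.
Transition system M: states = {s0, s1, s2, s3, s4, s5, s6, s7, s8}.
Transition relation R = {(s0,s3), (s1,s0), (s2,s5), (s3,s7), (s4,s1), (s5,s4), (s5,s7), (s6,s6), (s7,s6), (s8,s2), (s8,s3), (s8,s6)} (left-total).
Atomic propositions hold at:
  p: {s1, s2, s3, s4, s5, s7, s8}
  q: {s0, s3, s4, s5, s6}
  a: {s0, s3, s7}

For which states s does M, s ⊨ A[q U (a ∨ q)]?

Sat(a ∨ q) = {s0, s3, s4, s5, s6, s7}
A[q U (a ∨ q)]: least fixpoint, start Z0 = Sat((a ∨ q)) = {s0, s3, s4, s5, s6, s7}, add states in Sat(q) with every successor in Z. Already a fixed point.
Sat(A[q U (a ∨ q)]) = {s0, s3, s4, s5, s6, s7}

{s0, s3, s4, s5, s6, s7}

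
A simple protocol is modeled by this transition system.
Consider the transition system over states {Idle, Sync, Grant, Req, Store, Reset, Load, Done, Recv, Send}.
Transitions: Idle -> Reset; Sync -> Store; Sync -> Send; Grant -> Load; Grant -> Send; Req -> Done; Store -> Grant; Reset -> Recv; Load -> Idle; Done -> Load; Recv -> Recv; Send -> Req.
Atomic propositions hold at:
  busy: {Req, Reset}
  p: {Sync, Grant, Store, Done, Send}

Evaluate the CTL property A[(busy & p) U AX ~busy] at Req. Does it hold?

Sat(busy & p) = ∅
Sat(~busy) = {Idle, Sync, Grant, Store, Load, Done, Recv, Send}
Sat(AX ~busy) = {s : every successor in {Idle, Sync, Grant, Store, Load, Done, Recv, Send}} = {Sync, Grant, Req, Store, Reset, Load, Done, Recv}
A[(busy & p) U AX ~busy]: least fixpoint, start Z0 = Sat(AX ~busy) = {Sync, Grant, Req, Store, Reset, Load, Done, Recv}, add states in Sat(busy & p) with every successor in Z. Already a fixed point.
Sat(A[(busy & p) U AX ~busy]) = {Sync, Grant, Req, Store, Reset, Load, Done, Recv}
Req ∈ Sat(A[(busy & p) U AX ~busy]) = {Sync, Grant, Req, Store, Reset, Load, Done, Recv}, so the formula holds at Req.

Yes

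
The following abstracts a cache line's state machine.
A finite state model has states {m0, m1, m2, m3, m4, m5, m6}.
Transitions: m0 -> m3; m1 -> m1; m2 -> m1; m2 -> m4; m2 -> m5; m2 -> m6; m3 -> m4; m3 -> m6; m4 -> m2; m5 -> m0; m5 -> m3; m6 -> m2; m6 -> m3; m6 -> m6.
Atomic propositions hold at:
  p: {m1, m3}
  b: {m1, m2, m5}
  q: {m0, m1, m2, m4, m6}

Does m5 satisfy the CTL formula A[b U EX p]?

Sat(EX p) = {s : some successor in {m1, m3}} = {m0, m1, m2, m5, m6}
A[b U EX p]: least fixpoint, start Z0 = Sat(EX p) = {m0, m1, m2, m5, m6}, add states in Sat(b) with every successor in Z. Already a fixed point.
Sat(A[b U EX p]) = {m0, m1, m2, m5, m6}
m5 ∈ Sat(A[b U EX p]) = {m0, m1, m2, m5, m6}, so the formula holds at m5.

Yes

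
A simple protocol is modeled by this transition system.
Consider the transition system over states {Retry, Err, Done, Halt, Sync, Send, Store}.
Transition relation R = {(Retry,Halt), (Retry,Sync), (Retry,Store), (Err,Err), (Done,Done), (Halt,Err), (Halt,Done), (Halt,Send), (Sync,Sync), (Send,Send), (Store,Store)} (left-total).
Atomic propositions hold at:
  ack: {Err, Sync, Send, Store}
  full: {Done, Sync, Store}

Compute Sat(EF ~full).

Sat(~full) = {Retry, Err, Halt, Send}
EF ~full: least fixpoint, start Z0 = {Retry, Err, Halt, Send}, add states with some successor in Z. Already a fixed point.
Sat(EF ~full) = {Retry, Err, Halt, Send}

{Retry, Err, Halt, Send}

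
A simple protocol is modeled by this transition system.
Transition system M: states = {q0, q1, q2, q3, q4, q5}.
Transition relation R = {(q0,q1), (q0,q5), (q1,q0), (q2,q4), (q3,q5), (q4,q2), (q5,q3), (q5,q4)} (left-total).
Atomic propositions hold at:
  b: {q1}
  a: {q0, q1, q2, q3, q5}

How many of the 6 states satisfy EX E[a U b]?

2

E[a U b]: least fixpoint, start Z0 = Sat(b) = {q1}, add states in Sat(a) with some successor in Z. Z1 = {q0, q1}; fixed.
Sat(E[a U b]) = {q0, q1}
Sat(EX E[a U b]) = {s : some successor in {q0, q1}} = {q0, q1}
|Sat(EX E[a U b])| = |{q0, q1}| = 2.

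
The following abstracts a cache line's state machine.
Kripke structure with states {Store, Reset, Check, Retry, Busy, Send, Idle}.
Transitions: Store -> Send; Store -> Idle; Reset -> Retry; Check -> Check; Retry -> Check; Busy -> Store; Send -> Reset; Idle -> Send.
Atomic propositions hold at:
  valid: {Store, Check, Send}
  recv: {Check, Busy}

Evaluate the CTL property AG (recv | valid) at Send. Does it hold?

No

Sat(recv | valid) = {Store, Check, Busy, Send}
AG (recv | valid): greatest fixpoint, start Z0 = {Store, Check, Busy, Send}, keep only states in Sat with every successor in Z. Z1 = {Check, Busy}; Z2 = {Check}; fixed.
Sat(AG (recv | valid)) = {Check}
Send ∉ Sat(AG (recv | valid)) = {Check}, so the formula does not hold at Send.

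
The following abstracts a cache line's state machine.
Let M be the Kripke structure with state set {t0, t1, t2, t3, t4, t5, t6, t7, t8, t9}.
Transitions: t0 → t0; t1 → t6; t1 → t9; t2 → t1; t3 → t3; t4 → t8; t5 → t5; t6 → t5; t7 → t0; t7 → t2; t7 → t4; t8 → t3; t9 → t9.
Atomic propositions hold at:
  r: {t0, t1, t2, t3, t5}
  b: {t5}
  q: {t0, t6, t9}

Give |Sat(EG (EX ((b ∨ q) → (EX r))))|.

Sat(b ∨ q) = {t0, t5, t6, t9}
Sat(EX r) = {s : some successor in {t0, t1, t2, t3, t5}} = {t0, t2, t3, t5, t6, t7, t8}
Sat((b ∨ q) → (EX r)) = {t0, t1, t2, t3, t4, t5, t6, t7, t8}
Sat(EX ((b ∨ q) → (EX r))) = {s : some successor in {t0, t1, t2, t3, t4, t5, t6, t7, t8}} = {t0, t1, t2, t3, t4, t5, t6, t7, t8}
EG (EX ((b ∨ q) → (EX r))): greatest fixpoint, start Z0 = {t0, t1, t2, t3, t4, t5, t6, t7, t8}, keep only states in Sat with some successor in Z. Already a fixed point.
Sat(EG (EX ((b ∨ q) → (EX r)))) = {t0, t1, t2, t3, t4, t5, t6, t7, t8}
|Sat(EG (EX ((b ∨ q) → (EX r))))| = |{t0, t1, t2, t3, t4, t5, t6, t7, t8}| = 9.

9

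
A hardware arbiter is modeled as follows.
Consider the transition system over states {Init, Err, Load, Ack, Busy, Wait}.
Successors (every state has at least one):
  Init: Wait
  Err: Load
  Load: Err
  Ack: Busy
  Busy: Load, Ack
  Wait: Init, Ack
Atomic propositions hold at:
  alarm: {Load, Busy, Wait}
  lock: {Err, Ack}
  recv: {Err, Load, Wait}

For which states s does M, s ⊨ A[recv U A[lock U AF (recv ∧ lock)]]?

Sat(recv ∧ lock) = {Err}
AF (recv ∧ lock): least fixpoint, start Z0 = {Err}, add states with every successor in Z. Z1 = {Err, Load}; fixed.
Sat(AF (recv ∧ lock)) = {Err, Load}
A[lock U AF (recv ∧ lock)]: least fixpoint, start Z0 = Sat(AF (recv ∧ lock)) = {Err, Load}, add states in Sat(lock) with every successor in Z. Already a fixed point.
Sat(A[lock U AF (recv ∧ lock)]) = {Err, Load}
A[recv U A[lock U AF (recv ∧ lock)]]: least fixpoint, start Z0 = Sat(A[lock U AF (recv ∧ lock)]) = {Err, Load}, add states in Sat(recv) with every successor in Z. Already a fixed point.
Sat(A[recv U A[lock U AF (recv ∧ lock)]]) = {Err, Load}

{Err, Load}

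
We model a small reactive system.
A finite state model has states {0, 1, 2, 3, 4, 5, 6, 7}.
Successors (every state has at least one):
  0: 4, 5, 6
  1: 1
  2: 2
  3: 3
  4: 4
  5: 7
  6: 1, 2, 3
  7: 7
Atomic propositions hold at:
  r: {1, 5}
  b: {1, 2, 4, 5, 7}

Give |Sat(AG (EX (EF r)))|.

EF r: least fixpoint, start Z0 = {1, 5}, add states with some successor in Z. Z1 = {0, 1, 5, 6}; fixed.
Sat(EF r) = {0, 1, 5, 6}
Sat(EX (EF r)) = {s : some successor in {0, 1, 5, 6}} = {0, 1, 6}
AG (EX (EF r)): greatest fixpoint, start Z0 = {0, 1, 6}, keep only states in Sat with every successor in Z. Z1 = {1}; fixed.
Sat(AG (EX (EF r))) = {1}
|Sat(AG (EX (EF r)))| = |{1}| = 1.

1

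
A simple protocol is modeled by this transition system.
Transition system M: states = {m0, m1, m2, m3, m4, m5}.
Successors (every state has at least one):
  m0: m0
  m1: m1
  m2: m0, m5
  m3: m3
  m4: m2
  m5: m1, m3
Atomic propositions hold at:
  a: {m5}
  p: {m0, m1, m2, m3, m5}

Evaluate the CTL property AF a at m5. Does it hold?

Yes

AF a: least fixpoint, start Z0 = {m5}, add states with every successor in Z. Already a fixed point.
Sat(AF a) = {m5}
m5 ∈ Sat(AF a) = {m5}, so the formula holds at m5.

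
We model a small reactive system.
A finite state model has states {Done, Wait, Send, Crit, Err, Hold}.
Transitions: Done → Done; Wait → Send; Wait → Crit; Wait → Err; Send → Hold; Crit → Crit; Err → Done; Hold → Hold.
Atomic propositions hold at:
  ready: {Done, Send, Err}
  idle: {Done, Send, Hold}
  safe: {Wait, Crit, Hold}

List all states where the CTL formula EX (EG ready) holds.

{Done, Wait, Err}

EG ready: greatest fixpoint, start Z0 = {Done, Send, Err}, keep only states in Sat with some successor in Z. Z1 = {Done, Err}; fixed.
Sat(EG ready) = {Done, Err}
Sat(EX (EG ready)) = {s : some successor in {Done, Err}} = {Done, Wait, Err}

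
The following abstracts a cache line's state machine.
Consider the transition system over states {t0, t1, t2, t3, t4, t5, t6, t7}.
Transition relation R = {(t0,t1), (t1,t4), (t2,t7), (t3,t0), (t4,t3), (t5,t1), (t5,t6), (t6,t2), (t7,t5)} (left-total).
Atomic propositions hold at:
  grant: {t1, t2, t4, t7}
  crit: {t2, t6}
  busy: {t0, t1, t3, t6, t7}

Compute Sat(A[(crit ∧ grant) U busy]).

{t0, t1, t2, t3, t6, t7}

Sat(crit ∧ grant) = {t2}
A[(crit ∧ grant) U busy]: least fixpoint, start Z0 = Sat(busy) = {t0, t1, t3, t6, t7}, add states in Sat(crit ∧ grant) with every successor in Z. Z1 = {t0, t1, t2, t3, t6, t7}; fixed.
Sat(A[(crit ∧ grant) U busy]) = {t0, t1, t2, t3, t6, t7}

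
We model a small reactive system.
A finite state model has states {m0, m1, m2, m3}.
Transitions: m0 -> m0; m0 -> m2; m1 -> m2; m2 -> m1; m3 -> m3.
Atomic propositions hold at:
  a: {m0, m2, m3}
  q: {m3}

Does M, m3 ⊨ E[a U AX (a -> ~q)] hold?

No

Sat(~q) = {m0, m1, m2}
Sat(a -> ~q) = {m0, m1, m2}
Sat(AX (a -> ~q)) = {s : every successor in {m0, m1, m2}} = {m0, m1, m2}
E[a U AX (a -> ~q)]: least fixpoint, start Z0 = Sat(AX (a -> ~q)) = {m0, m1, m2}, add states in Sat(a) with some successor in Z. Already a fixed point.
Sat(E[a U AX (a -> ~q)]) = {m0, m1, m2}
m3 ∉ Sat(E[a U AX (a -> ~q)]) = {m0, m1, m2}, so the formula does not hold at m3.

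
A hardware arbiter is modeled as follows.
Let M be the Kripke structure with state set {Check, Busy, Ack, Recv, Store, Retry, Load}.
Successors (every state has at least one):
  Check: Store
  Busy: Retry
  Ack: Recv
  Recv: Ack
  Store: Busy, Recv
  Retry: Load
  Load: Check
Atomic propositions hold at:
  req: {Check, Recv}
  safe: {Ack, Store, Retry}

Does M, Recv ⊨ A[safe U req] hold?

A[safe U req]: least fixpoint, start Z0 = Sat(req) = {Check, Recv}, add states in Sat(safe) with every successor in Z. Z1 = {Check, Ack, Recv}; fixed.
Sat(A[safe U req]) = {Check, Ack, Recv}
Recv ∈ Sat(A[safe U req]) = {Check, Ack, Recv}, so the formula holds at Recv.

Yes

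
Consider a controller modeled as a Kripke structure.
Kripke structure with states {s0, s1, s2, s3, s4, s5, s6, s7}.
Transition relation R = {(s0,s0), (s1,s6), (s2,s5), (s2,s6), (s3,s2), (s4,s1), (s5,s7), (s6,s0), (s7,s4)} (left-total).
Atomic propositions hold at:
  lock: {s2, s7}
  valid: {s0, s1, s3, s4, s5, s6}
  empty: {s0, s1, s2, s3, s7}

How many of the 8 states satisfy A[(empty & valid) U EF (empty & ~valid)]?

Sat(empty & valid) = {s0, s1, s3}
Sat(~valid) = {s2, s7}
Sat(empty & ~valid) = {s2, s7}
EF (empty & ~valid): least fixpoint, start Z0 = {s2, s7}, add states with some successor in Z. Z1 = {s2, s3, s5, s7}; fixed.
Sat(EF (empty & ~valid)) = {s2, s3, s5, s7}
A[(empty & valid) U EF (empty & ~valid)]: least fixpoint, start Z0 = Sat(EF (empty & ~valid)) = {s2, s3, s5, s7}, add states in Sat(empty & valid) with every successor in Z. Already a fixed point.
Sat(A[(empty & valid) U EF (empty & ~valid)]) = {s2, s3, s5, s7}
|Sat(A[(empty & valid) U EF (empty & ~valid)])| = |{s2, s3, s5, s7}| = 4.

4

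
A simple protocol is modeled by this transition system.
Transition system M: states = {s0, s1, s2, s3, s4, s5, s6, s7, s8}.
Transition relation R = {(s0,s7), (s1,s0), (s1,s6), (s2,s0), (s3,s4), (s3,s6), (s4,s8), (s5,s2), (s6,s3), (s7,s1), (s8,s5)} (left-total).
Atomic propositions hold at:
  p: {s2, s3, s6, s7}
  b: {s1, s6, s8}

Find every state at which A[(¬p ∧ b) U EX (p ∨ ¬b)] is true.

Sat(¬p) = {s0, s1, s4, s5, s8}
Sat(¬p ∧ b) = {s1, s8}
Sat(¬b) = {s0, s2, s3, s4, s5, s7}
Sat(p ∨ ¬b) = {s0, s2, s3, s4, s5, s6, s7}
Sat(EX (p ∨ ¬b)) = {s : some successor in {s0, s2, s3, s4, s5, s6, s7}} = {s0, s1, s2, s3, s5, s6, s8}
A[(¬p ∧ b) U EX (p ∨ ¬b)]: least fixpoint, start Z0 = Sat(EX (p ∨ ¬b)) = {s0, s1, s2, s3, s5, s6, s8}, add states in Sat(¬p ∧ b) with every successor in Z. Already a fixed point.
Sat(A[(¬p ∧ b) U EX (p ∨ ¬b)]) = {s0, s1, s2, s3, s5, s6, s8}

{s0, s1, s2, s3, s5, s6, s8}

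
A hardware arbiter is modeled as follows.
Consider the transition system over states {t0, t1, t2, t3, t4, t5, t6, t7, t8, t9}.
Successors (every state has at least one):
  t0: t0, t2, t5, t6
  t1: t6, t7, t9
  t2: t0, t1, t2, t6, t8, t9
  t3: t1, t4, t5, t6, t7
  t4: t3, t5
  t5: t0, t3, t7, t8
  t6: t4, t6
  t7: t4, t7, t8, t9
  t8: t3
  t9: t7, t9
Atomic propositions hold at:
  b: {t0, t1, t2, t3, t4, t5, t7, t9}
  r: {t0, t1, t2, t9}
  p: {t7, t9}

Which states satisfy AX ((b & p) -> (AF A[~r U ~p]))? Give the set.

Sat(b & p) = {t7, t9}
Sat(~r) = {t3, t4, t5, t6, t7, t8}
Sat(~p) = {t0, t1, t2, t3, t4, t5, t6, t8}
A[~r U ~p]: least fixpoint, start Z0 = Sat(~p) = {t0, t1, t2, t3, t4, t5, t6, t8}, add states in Sat(~r) with every successor in Z. Already a fixed point.
Sat(A[~r U ~p]) = {t0, t1, t2, t3, t4, t5, t6, t8}
AF A[~r U ~p]: least fixpoint, start Z0 = {t0, t1, t2, t3, t4, t5, t6, t8}, add states with every successor in Z. Already a fixed point.
Sat(AF A[~r U ~p]) = {t0, t1, t2, t3, t4, t5, t6, t8}
Sat((b & p) -> (AF A[~r U ~p])) = {t0, t1, t2, t3, t4, t5, t6, t8}
Sat(AX ((b & p) -> (AF A[~r U ~p]))) = {s : every successor in {t0, t1, t2, t3, t4, t5, t6, t8}} = {t0, t4, t6, t8}

{t0, t4, t6, t8}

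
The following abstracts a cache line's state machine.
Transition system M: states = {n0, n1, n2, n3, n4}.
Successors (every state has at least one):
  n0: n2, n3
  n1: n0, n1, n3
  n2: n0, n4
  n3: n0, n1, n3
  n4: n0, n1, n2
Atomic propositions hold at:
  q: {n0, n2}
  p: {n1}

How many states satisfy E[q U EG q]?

EG q: greatest fixpoint, start Z0 = {n0, n2}, keep only states in Sat with some successor in Z. Already a fixed point.
Sat(EG q) = {n0, n2}
E[q U EG q]: least fixpoint, start Z0 = Sat(EG q) = {n0, n2}, add states in Sat(q) with some successor in Z. Already a fixed point.
Sat(E[q U EG q]) = {n0, n2}
|Sat(E[q U EG q])| = |{n0, n2}| = 2.

2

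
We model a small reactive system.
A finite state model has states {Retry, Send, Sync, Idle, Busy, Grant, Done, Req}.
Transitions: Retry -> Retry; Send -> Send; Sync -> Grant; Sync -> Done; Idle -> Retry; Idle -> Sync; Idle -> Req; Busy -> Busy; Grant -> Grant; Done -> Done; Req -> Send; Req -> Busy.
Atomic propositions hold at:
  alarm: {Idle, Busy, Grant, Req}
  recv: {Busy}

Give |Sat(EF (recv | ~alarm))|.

7

Sat(~alarm) = {Retry, Send, Sync, Done}
Sat(recv | ~alarm) = {Retry, Send, Sync, Busy, Done}
EF (recv | ~alarm): least fixpoint, start Z0 = {Retry, Send, Sync, Busy, Done}, add states with some successor in Z. Z1 = {Retry, Send, Sync, Idle, Busy, Done, Req}; fixed.
Sat(EF (recv | ~alarm)) = {Retry, Send, Sync, Idle, Busy, Done, Req}
|Sat(EF (recv | ~alarm))| = |{Retry, Send, Sync, Idle, Busy, Done, Req}| = 7.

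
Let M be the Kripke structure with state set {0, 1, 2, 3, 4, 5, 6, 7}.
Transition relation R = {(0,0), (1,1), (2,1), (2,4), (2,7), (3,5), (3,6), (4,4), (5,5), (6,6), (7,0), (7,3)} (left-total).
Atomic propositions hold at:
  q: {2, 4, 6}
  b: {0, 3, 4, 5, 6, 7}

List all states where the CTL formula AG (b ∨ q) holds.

{0, 3, 4, 5, 6, 7}

Sat(b ∨ q) = {0, 2, 3, 4, 5, 6, 7}
AG (b ∨ q): greatest fixpoint, start Z0 = {0, 2, 3, 4, 5, 6, 7}, keep only states in Sat with every successor in Z. Z1 = {0, 3, 4, 5, 6, 7}; fixed.
Sat(AG (b ∨ q)) = {0, 3, 4, 5, 6, 7}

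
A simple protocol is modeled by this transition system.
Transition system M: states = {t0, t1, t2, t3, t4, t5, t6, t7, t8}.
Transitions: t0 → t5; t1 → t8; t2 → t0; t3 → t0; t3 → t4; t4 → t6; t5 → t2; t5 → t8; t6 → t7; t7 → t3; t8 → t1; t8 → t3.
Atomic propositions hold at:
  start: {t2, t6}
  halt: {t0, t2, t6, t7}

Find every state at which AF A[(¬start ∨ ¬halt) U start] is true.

{t2, t4, t6}

Sat(¬start) = {t0, t1, t3, t4, t5, t7, t8}
Sat(¬halt) = {t1, t3, t4, t5, t8}
Sat(¬start ∨ ¬halt) = {t0, t1, t3, t4, t5, t7, t8}
A[(¬start ∨ ¬halt) U start]: least fixpoint, start Z0 = Sat(start) = {t2, t6}, add states in Sat(¬start ∨ ¬halt) with every successor in Z. Z1 = {t2, t4, t6}; fixed.
Sat(A[(¬start ∨ ¬halt) U start]) = {t2, t4, t6}
AF A[(¬start ∨ ¬halt) U start]: least fixpoint, start Z0 = {t2, t4, t6}, add states with every successor in Z. Already a fixed point.
Sat(AF A[(¬start ∨ ¬halt) U start]) = {t2, t4, t6}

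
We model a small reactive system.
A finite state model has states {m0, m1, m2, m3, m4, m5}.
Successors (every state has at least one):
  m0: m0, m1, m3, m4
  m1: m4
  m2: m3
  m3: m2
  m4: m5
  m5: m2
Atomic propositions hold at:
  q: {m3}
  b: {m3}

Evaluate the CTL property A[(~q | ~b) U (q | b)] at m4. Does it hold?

Sat(~q) = {m0, m1, m2, m4, m5}
Sat(~b) = {m0, m1, m2, m4, m5}
Sat(~q | ~b) = {m0, m1, m2, m4, m5}
Sat(q | b) = {m3}
A[(~q | ~b) U (q | b)]: least fixpoint, start Z0 = Sat((q | b)) = {m3}, add states in Sat(~q | ~b) with every successor in Z. Z1 = {m2, m3}; Z2 = {m2, m3, m5}; Z3 = {m2, m3, m4, m5}; Z4 = {m1, m2, m3, m4, m5}; fixed.
Sat(A[(~q | ~b) U (q | b)]) = {m1, m2, m3, m4, m5}
m4 ∈ Sat(A[(~q | ~b) U (q | b)]) = {m1, m2, m3, m4, m5}, so the formula holds at m4.

Yes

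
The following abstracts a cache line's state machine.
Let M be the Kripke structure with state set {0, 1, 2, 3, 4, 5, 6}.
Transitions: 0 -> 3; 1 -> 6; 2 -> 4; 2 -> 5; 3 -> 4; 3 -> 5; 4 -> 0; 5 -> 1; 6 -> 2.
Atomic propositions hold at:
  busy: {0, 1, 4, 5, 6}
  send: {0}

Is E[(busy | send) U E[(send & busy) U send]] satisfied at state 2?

Sat(busy | send) = {0, 1, 4, 5, 6}
Sat(send & busy) = {0}
E[(send & busy) U send]: least fixpoint, start Z0 = Sat(send) = {0}, add states in Sat(send & busy) with some successor in Z. Already a fixed point.
Sat(E[(send & busy) U send]) = {0}
E[(busy | send) U E[(send & busy) U send]]: least fixpoint, start Z0 = Sat(E[(send & busy) U send]) = {0}, add states in Sat(busy | send) with some successor in Z. Z1 = {0, 4}; fixed.
Sat(E[(busy | send) U E[(send & busy) U send]]) = {0, 4}
2 ∉ Sat(E[(busy | send) U E[(send & busy) U send]]) = {0, 4}, so the formula does not hold at 2.

No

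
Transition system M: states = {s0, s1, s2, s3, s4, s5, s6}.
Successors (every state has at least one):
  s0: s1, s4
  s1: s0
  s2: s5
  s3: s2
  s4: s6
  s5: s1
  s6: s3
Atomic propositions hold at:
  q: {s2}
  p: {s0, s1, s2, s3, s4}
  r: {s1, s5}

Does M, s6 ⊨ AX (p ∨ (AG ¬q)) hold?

Sat(¬q) = {s0, s1, s3, s4, s5, s6}
AG ¬q: greatest fixpoint, start Z0 = {s0, s1, s3, s4, s5, s6}, keep only states in Sat with every successor in Z. Z1 = {s0, s1, s4, s5, s6}; Z2 = {s0, s1, s4, s5}; Z3 = {s0, s1, s5}; Z4 = {s1, s5}; Z5 = {s5}; Z6 = ∅; fixed.
Sat(AG ¬q) = ∅
Sat(p ∨ (AG ¬q)) = {s0, s1, s2, s3, s4}
Sat(AX (p ∨ (AG ¬q))) = {s : every successor in {s0, s1, s2, s3, s4}} = {s0, s1, s3, s5, s6}
s6 ∈ Sat(AX (p ∨ (AG ¬q))) = {s0, s1, s3, s5, s6}, so the formula holds at s6.

Yes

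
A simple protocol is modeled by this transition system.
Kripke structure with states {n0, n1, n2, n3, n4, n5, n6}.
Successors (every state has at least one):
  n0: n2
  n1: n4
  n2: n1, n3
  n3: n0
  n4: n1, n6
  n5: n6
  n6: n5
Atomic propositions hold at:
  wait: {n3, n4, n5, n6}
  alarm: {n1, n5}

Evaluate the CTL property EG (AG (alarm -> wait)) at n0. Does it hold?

No

Sat(alarm -> wait) = {n0, n2, n3, n4, n5, n6}
AG (alarm -> wait): greatest fixpoint, start Z0 = {n0, n2, n3, n4, n5, n6}, keep only states in Sat with every successor in Z. Z1 = {n0, n3, n5, n6}; Z2 = {n3, n5, n6}; Z3 = {n5, n6}; fixed.
Sat(AG (alarm -> wait)) = {n5, n6}
EG (AG (alarm -> wait)): greatest fixpoint, start Z0 = {n5, n6}, keep only states in Sat with some successor in Z. Already a fixed point.
Sat(EG (AG (alarm -> wait))) = {n5, n6}
n0 ∉ Sat(EG (AG (alarm -> wait))) = {n5, n6}, so the formula does not hold at n0.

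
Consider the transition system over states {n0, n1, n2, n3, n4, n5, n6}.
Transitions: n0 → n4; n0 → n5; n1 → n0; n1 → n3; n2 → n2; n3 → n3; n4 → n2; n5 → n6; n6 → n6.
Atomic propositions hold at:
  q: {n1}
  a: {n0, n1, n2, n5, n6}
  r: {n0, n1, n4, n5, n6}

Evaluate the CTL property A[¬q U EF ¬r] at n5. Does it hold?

No

Sat(¬q) = {n0, n2, n3, n4, n5, n6}
Sat(¬r) = {n2, n3}
EF ¬r: least fixpoint, start Z0 = {n2, n3}, add states with some successor in Z. Z1 = {n1, n2, n3, n4}; Z2 = {n0, n1, n2, n3, n4}; fixed.
Sat(EF ¬r) = {n0, n1, n2, n3, n4}
A[¬q U EF ¬r]: least fixpoint, start Z0 = Sat(EF ¬r) = {n0, n1, n2, n3, n4}, add states in Sat(¬q) with every successor in Z. Already a fixed point.
Sat(A[¬q U EF ¬r]) = {n0, n1, n2, n3, n4}
n5 ∉ Sat(A[¬q U EF ¬r]) = {n0, n1, n2, n3, n4}, so the formula does not hold at n5.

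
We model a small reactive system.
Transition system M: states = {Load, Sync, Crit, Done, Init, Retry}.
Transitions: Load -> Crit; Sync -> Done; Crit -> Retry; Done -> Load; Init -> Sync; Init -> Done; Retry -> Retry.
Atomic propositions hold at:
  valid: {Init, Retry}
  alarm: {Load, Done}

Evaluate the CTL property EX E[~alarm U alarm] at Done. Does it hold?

Sat(~alarm) = {Sync, Crit, Init, Retry}
E[~alarm U alarm]: least fixpoint, start Z0 = Sat(alarm) = {Load, Done}, add states in Sat(~alarm) with some successor in Z. Z1 = {Load, Sync, Done, Init}; fixed.
Sat(E[~alarm U alarm]) = {Load, Sync, Done, Init}
Sat(EX E[~alarm U alarm]) = {s : some successor in {Load, Sync, Done, Init}} = {Sync, Done, Init}
Done ∈ Sat(EX E[~alarm U alarm]) = {Sync, Done, Init}, so the formula holds at Done.

Yes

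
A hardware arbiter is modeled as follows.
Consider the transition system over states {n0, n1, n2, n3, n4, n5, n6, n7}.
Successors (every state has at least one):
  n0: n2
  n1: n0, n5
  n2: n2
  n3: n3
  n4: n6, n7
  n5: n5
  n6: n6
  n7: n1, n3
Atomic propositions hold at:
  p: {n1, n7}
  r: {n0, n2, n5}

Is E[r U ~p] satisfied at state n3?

Yes

Sat(~p) = {n0, n2, n3, n4, n5, n6}
E[r U ~p]: least fixpoint, start Z0 = Sat(~p) = {n0, n2, n3, n4, n5, n6}, add states in Sat(r) with some successor in Z. Already a fixed point.
Sat(E[r U ~p]) = {n0, n2, n3, n4, n5, n6}
n3 ∈ Sat(E[r U ~p]) = {n0, n2, n3, n4, n5, n6}, so the formula holds at n3.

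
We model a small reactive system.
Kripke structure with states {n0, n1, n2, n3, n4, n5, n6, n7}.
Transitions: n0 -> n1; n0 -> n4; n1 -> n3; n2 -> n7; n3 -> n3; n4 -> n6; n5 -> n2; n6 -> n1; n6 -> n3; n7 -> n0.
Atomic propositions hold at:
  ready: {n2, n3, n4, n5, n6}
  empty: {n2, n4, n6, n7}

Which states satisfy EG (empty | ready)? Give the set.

{n3, n4, n6}

Sat(empty | ready) = {n2, n3, n4, n5, n6, n7}
EG (empty | ready): greatest fixpoint, start Z0 = {n2, n3, n4, n5, n6, n7}, keep only states in Sat with some successor in Z. Z1 = {n2, n3, n4, n5, n6}; Z2 = {n3, n4, n5, n6}; Z3 = {n3, n4, n6}; fixed.
Sat(EG (empty | ready)) = {n3, n4, n6}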